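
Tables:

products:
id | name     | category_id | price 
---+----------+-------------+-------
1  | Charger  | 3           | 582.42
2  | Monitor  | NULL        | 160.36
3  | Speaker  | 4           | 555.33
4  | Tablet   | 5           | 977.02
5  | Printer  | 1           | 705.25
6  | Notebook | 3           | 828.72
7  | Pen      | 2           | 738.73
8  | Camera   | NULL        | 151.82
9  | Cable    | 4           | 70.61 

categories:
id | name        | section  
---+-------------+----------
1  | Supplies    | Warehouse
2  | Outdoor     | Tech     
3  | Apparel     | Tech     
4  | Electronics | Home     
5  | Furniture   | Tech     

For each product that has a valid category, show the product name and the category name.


INNER JOIN keeps only products rows whose category_id matches an id in categories. Walk through each product:
  - product 1 (Charger): category_id=3 -> matches Apparel
  - product 2 (Monitor): category_id=NULL, no match -> dropped
  - product 3 (Speaker): category_id=4 -> matches Electronics
  - product 4 (Tablet): category_id=5 -> matches Furniture
  - product 5 (Printer): category_id=1 -> matches Supplies
  - product 6 (Notebook): category_id=3 -> matches Apparel
  - product 7 (Pen): category_id=2 -> matches Outdoor
  - product 8 (Camera): category_id=NULL, no match -> dropped
  - product 9 (Cable): category_id=4 -> matches Electronics
So 2 of 9 rows are dropped.

SQL:
SELECT a.name, b.name AS category
FROM products a
INNER JOIN categories b ON a.category_id = b.id

Result:
name     | category   
---------+------------
Charger  | Apparel    
Speaker  | Electronics
Tablet   | Furniture  
Printer  | Supplies   
Notebook | Apparel    
Pen      | Outdoor    
Cable    | Electronics


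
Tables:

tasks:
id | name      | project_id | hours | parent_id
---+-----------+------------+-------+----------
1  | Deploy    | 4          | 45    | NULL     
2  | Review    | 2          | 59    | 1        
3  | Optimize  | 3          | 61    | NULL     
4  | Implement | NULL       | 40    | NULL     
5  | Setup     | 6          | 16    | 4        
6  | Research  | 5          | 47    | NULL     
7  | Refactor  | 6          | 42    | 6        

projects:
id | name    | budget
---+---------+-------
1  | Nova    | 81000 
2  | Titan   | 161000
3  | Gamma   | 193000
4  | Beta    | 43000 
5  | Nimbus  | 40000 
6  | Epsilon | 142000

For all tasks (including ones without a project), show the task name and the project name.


LEFT JOIN keeps every row from tasks (the left table); where project_id has no match in projects, the project columns become NULL. Walk through each task:
  - task 1 (Deploy): project_id=4 -> matches Beta
  - task 2 (Review): project_id=2 -> matches Titan
  - task 3 (Optimize): project_id=3 -> matches Gamma
  - task 4 (Implement): project_id=NULL, no match -> kept with NULL
  - task 5 (Setup): project_id=6 -> matches Epsilon
  - task 6 (Research): project_id=5 -> matches Nimbus
  - task 7 (Refactor): project_id=6 -> matches Epsilon
All 7 rows appear; 1 has NULL project.

SQL:
SELECT a.name, b.name AS project
FROM tasks a
LEFT JOIN projects b ON a.project_id = b.id

Result:
name      | project
----------+--------
Deploy    | Beta   
Review    | Titan  
Optimize  | Gamma  
Implement | NULL   
Setup     | Epsilon
Research  | Nimbus 
Refactor  | Epsilon


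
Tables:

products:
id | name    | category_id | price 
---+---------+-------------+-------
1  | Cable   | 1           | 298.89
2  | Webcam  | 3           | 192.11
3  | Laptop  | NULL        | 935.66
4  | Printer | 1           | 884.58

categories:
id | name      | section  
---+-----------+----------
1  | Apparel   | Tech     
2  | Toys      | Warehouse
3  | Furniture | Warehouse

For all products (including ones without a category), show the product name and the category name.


LEFT JOIN keeps every row from products (the left table); where category_id has no match in categories, the category columns become NULL. Walk through each product:
  - product 1 (Cable): category_id=1 -> matches Apparel
  - product 2 (Webcam): category_id=3 -> matches Furniture
  - product 3 (Laptop): category_id=NULL, no match -> kept with NULL
  - product 4 (Printer): category_id=1 -> matches Apparel
All 4 rows appear; 1 has NULL category.

SQL:
SELECT a.name, b.name AS category
FROM products a
LEFT JOIN categories b ON a.category_id = b.id

Result:
name    | category 
--------+----------
Cable   | Apparel  
Webcam  | Furniture
Laptop  | NULL     
Printer | Apparel  


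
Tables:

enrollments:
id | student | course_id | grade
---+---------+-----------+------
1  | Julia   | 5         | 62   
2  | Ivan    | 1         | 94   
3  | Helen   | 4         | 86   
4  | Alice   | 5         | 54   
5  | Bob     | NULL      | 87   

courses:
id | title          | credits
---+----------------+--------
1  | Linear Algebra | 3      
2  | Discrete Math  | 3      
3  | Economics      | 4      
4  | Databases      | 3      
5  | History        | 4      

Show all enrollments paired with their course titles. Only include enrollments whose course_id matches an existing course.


INNER JOIN keeps only enrollments rows whose course_id matches an id in courses. Walk through each enrollment:
  - enrollment 1 (Julia): course_id=5 -> matches History
  - enrollment 2 (Ivan): course_id=1 -> matches Linear Algebra
  - enrollment 3 (Helen): course_id=4 -> matches Databases
  - enrollment 4 (Alice): course_id=5 -> matches History
  - enrollment 5 (Bob): course_id=NULL, no match -> dropped
So 1 of 5 rows is dropped.

SQL:
SELECT a.student, b.title AS course
FROM enrollments a
INNER JOIN courses b ON a.course_id = b.id

Result:
student | course        
--------+---------------
Julia   | History       
Ivan    | Linear Algebra
Helen   | Databases     
Alice   | History       


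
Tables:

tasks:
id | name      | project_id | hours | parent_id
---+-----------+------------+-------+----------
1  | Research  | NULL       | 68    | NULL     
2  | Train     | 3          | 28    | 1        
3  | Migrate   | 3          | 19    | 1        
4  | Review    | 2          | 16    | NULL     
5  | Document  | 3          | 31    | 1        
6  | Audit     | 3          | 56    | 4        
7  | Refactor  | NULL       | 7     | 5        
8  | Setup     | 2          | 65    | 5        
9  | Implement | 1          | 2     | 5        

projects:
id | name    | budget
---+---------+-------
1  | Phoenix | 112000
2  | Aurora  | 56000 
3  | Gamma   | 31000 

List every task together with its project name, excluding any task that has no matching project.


INNER JOIN keeps only tasks rows whose project_id matches an id in projects. Walk through each task:
  - task 1 (Research): project_id=NULL, no match -> dropped
  - task 2 (Train): project_id=3 -> matches Gamma
  - task 3 (Migrate): project_id=3 -> matches Gamma
  - task 4 (Review): project_id=2 -> matches Aurora
  - task 5 (Document): project_id=3 -> matches Gamma
  - task 6 (Audit): project_id=3 -> matches Gamma
  - task 7 (Refactor): project_id=NULL, no match -> dropped
  - task 8 (Setup): project_id=2 -> matches Aurora
  - task 9 (Implement): project_id=1 -> matches Phoenix
So 2 of 9 rows are dropped.

SQL:
SELECT a.name, b.name AS project
FROM tasks a
INNER JOIN projects b ON a.project_id = b.id

Result:
name      | project
----------+--------
Train     | Gamma  
Migrate   | Gamma  
Review    | Aurora 
Document  | Gamma  
Audit     | Gamma  
Setup     | Aurora 
Implement | Phoenix


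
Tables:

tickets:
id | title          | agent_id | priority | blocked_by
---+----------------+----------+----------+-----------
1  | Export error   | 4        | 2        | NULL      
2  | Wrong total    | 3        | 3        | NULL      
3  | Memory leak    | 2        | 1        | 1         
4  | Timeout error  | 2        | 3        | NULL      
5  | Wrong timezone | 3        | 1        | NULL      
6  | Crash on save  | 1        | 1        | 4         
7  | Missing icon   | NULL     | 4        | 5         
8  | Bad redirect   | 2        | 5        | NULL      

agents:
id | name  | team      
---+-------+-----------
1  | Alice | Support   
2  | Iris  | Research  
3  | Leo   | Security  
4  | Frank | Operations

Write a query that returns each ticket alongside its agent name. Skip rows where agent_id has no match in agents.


INNER JOIN keeps only tickets rows whose agent_id matches an id in agents. Walk through each ticket:
  - ticket 1 (Export error): agent_id=4 -> matches Frank
  - ticket 2 (Wrong total): agent_id=3 -> matches Leo
  - ticket 3 (Memory leak): agent_id=2 -> matches Iris
  - ticket 4 (Timeout error): agent_id=2 -> matches Iris
  - ticket 5 (Wrong timezone): agent_id=3 -> matches Leo
  - ticket 6 (Crash on save): agent_id=1 -> matches Alice
  - ticket 7 (Missing icon): agent_id=NULL, no match -> dropped
  - ticket 8 (Bad redirect): agent_id=2 -> matches Iris
So 1 of 8 rows is dropped.

SQL:
SELECT a.title, b.name AS agent
FROM tickets a
INNER JOIN agents b ON a.agent_id = b.id

Result:
title          | agent
---------------+------
Export error   | Frank
Wrong total    | Leo  
Memory leak    | Iris 
Timeout error  | Iris 
Wrong timezone | Leo  
Crash on save  | Alice
Bad redirect   | Iris 


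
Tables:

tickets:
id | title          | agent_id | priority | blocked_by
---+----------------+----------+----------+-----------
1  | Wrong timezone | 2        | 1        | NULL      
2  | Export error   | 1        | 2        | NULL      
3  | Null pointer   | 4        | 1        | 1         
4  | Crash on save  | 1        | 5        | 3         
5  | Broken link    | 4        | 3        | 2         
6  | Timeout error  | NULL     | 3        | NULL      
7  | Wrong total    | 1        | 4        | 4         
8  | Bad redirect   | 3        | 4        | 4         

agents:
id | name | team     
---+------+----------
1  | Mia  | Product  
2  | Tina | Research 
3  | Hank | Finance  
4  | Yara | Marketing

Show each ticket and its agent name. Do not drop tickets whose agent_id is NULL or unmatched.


LEFT JOIN keeps every row from tickets (the left table); where agent_id has no match in agents, the agent columns become NULL. Walk through each ticket:
  - ticket 1 (Wrong timezone): agent_id=2 -> matches Tina
  - ticket 2 (Export error): agent_id=1 -> matches Mia
  - ticket 3 (Null pointer): agent_id=4 -> matches Yara
  - ticket 4 (Crash on save): agent_id=1 -> matches Mia
  - ticket 5 (Broken link): agent_id=4 -> matches Yara
  - ticket 6 (Timeout error): agent_id=NULL, no match -> kept with NULL
  - ticket 7 (Wrong total): agent_id=1 -> matches Mia
  - ticket 8 (Bad redirect): agent_id=3 -> matches Hank
All 8 rows appear; 1 has NULL agent.

SQL:
SELECT a.title, b.name AS agent
FROM tickets a
LEFT JOIN agents b ON a.agent_id = b.id

Result:
title          | agent
---------------+------
Wrong timezone | Tina 
Export error   | Mia  
Null pointer   | Yara 
Crash on save  | Mia  
Broken link    | Yara 
Timeout error  | NULL 
Wrong total    | Mia  
Bad redirect   | Hank 


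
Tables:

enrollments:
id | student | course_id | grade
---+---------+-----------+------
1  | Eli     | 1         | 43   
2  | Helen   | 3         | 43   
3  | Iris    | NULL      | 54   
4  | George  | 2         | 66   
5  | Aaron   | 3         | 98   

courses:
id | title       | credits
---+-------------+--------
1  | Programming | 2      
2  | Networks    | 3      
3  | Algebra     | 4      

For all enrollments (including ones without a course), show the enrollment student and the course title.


LEFT JOIN keeps every row from enrollments (the left table); where course_id has no match in courses, the course columns become NULL. Walk through each enrollment:
  - enrollment 1 (Eli): course_id=1 -> matches Programming
  - enrollment 2 (Helen): course_id=3 -> matches Algebra
  - enrollment 3 (Iris): course_id=NULL, no match -> kept with NULL
  - enrollment 4 (George): course_id=2 -> matches Networks
  - enrollment 5 (Aaron): course_id=3 -> matches Algebra
All 5 rows appear; 1 has NULL course.

SQL:
SELECT a.student, b.title AS course
FROM enrollments a
LEFT JOIN courses b ON a.course_id = b.id

Result:
student | course     
--------+------------
Eli     | Programming
Helen   | Algebra    
Iris    | NULL       
George  | Networks   
Aaron   | Algebra    


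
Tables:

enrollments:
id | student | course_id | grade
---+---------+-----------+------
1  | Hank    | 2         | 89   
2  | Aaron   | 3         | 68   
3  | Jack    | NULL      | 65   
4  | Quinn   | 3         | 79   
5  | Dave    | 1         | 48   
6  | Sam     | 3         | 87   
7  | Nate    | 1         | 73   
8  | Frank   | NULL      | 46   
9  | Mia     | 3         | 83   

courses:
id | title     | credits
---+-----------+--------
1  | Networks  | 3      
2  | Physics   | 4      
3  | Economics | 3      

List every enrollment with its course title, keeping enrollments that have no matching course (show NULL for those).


LEFT JOIN keeps every row from enrollments (the left table); where course_id has no match in courses, the course columns become NULL. Walk through each enrollment:
  - enrollment 1 (Hank): course_id=2 -> matches Physics
  - enrollment 2 (Aaron): course_id=3 -> matches Economics
  - enrollment 3 (Jack): course_id=NULL, no match -> kept with NULL
  - enrollment 4 (Quinn): course_id=3 -> matches Economics
  - enrollment 5 (Dave): course_id=1 -> matches Networks
  - enrollment 6 (Sam): course_id=3 -> matches Economics
  - enrollment 7 (Nate): course_id=1 -> matches Networks
  - enrollment 8 (Frank): course_id=NULL, no match -> kept with NULL
  - enrollment 9 (Mia): course_id=3 -> matches Economics
All 9 rows appear; 2 have NULL course.

SQL:
SELECT a.student, b.title AS course
FROM enrollments a
LEFT JOIN courses b ON a.course_id = b.id

Result:
student | course   
--------+----------
Hank    | Physics  
Aaron   | Economics
Jack    | NULL     
Quinn   | Economics
Dave    | Networks 
Sam     | Economics
Nate    | Networks 
Frank   | NULL     
Mia     | Economics


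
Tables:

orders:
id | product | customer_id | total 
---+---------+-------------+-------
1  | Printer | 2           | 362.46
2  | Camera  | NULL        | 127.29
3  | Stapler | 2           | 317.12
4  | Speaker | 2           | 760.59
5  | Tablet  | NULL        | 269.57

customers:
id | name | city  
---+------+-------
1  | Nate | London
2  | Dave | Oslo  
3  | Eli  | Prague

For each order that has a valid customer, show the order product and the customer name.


INNER JOIN keeps only orders rows whose customer_id matches an id in customers. Walk through each order:
  - order 1 (Printer): customer_id=2 -> matches Dave
  - order 2 (Camera): customer_id=NULL, no match -> dropped
  - order 3 (Stapler): customer_id=2 -> matches Dave
  - order 4 (Speaker): customer_id=2 -> matches Dave
  - order 5 (Tablet): customer_id=NULL, no match -> dropped
So 2 of 5 rows are dropped.

SQL:
SELECT a.product, b.name AS customer
FROM orders a
INNER JOIN customers b ON a.customer_id = b.id

Result:
product | customer
--------+---------
Printer | Dave    
Stapler | Dave    
Speaker | Dave    


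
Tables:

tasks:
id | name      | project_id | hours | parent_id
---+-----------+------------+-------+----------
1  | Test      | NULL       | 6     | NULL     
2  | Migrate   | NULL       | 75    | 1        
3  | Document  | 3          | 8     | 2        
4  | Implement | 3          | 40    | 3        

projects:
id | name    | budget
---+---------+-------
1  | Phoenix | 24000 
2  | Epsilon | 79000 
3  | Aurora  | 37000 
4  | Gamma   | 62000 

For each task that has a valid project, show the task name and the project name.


INNER JOIN keeps only tasks rows whose project_id matches an id in projects. Walk through each task:
  - task 1 (Test): project_id=NULL, no match -> dropped
  - task 2 (Migrate): project_id=NULL, no match -> dropped
  - task 3 (Document): project_id=3 -> matches Aurora
  - task 4 (Implement): project_id=3 -> matches Aurora
So 2 of 4 rows are dropped.

SQL:
SELECT a.name, b.name AS project
FROM tasks a
INNER JOIN projects b ON a.project_id = b.id

Result:
name      | project
----------+--------
Document  | Aurora 
Implement | Aurora 


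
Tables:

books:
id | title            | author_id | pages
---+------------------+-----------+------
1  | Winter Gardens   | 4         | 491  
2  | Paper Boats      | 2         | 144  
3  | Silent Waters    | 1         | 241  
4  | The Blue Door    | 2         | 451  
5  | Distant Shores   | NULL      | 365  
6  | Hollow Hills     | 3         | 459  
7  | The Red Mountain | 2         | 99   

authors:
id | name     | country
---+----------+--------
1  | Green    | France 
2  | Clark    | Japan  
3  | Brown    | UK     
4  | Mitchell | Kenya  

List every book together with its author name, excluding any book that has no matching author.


INNER JOIN keeps only books rows whose author_id matches an id in authors. Walk through each book:
  - book 1 (Winter Gardens): author_id=4 -> matches Mitchell
  - book 2 (Paper Boats): author_id=2 -> matches Clark
  - book 3 (Silent Waters): author_id=1 -> matches Green
  - book 4 (The Blue Door): author_id=2 -> matches Clark
  - book 5 (Distant Shores): author_id=NULL, no match -> dropped
  - book 6 (Hollow Hills): author_id=3 -> matches Brown
  - book 7 (The Red Mountain): author_id=2 -> matches Clark
So 1 of 7 rows is dropped.

SQL:
SELECT a.title, b.name AS author
FROM books a
INNER JOIN authors b ON a.author_id = b.id

Result:
title            | author  
-----------------+---------
Winter Gardens   | Mitchell
Paper Boats      | Clark   
Silent Waters    | Green   
The Blue Door    | Clark   
Hollow Hills     | Brown   
The Red Mountain | Clark   


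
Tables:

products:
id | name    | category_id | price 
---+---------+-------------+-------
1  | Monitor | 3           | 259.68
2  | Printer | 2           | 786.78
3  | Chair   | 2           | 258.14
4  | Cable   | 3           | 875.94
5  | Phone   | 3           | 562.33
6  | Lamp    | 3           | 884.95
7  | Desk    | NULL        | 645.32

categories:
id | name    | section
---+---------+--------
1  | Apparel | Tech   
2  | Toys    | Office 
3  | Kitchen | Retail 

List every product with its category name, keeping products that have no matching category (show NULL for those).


LEFT JOIN keeps every row from products (the left table); where category_id has no match in categories, the category columns become NULL. Walk through each product:
  - product 1 (Monitor): category_id=3 -> matches Kitchen
  - product 2 (Printer): category_id=2 -> matches Toys
  - product 3 (Chair): category_id=2 -> matches Toys
  - product 4 (Cable): category_id=3 -> matches Kitchen
  - product 5 (Phone): category_id=3 -> matches Kitchen
  - product 6 (Lamp): category_id=3 -> matches Kitchen
  - product 7 (Desk): category_id=NULL, no match -> kept with NULL
All 7 rows appear; 1 has NULL category.

SQL:
SELECT a.name, b.name AS category
FROM products a
LEFT JOIN categories b ON a.category_id = b.id

Result:
name    | category
--------+---------
Monitor | Kitchen 
Printer | Toys    
Chair   | Toys    
Cable   | Kitchen 
Phone   | Kitchen 
Lamp    | Kitchen 
Desk    | NULL    


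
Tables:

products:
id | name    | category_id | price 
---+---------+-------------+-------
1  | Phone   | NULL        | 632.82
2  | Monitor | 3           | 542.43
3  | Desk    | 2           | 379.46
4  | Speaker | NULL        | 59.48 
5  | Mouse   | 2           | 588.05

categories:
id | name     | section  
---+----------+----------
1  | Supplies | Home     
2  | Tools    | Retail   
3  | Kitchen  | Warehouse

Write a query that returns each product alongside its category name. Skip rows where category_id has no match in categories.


INNER JOIN keeps only products rows whose category_id matches an id in categories. Walk through each product:
  - product 1 (Phone): category_id=NULL, no match -> dropped
  - product 2 (Monitor): category_id=3 -> matches Kitchen
  - product 3 (Desk): category_id=2 -> matches Tools
  - product 4 (Speaker): category_id=NULL, no match -> dropped
  - product 5 (Mouse): category_id=2 -> matches Tools
So 2 of 5 rows are dropped.

SQL:
SELECT a.name, b.name AS category
FROM products a
INNER JOIN categories b ON a.category_id = b.id

Result:
name    | category
--------+---------
Monitor | Kitchen 
Desk    | Tools   
Mouse   | Tools   


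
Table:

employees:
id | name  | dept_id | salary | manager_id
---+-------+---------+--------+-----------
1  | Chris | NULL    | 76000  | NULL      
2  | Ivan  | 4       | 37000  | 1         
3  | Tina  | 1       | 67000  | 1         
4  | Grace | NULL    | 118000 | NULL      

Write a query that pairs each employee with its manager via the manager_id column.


This is a self-join: employees is joined to a second copy of itself, matching each row's manager_id to another row's id. Use LEFT JOIN so rows with manager_id=NULL are kept.
  - employee 1 (Chris): manager_id=NULL -> NULL
  - employee 2 (Ivan): manager_id=1 -> Chris
  - employee 3 (Tina): manager_id=1 -> Chris
  - employee 4 (Grace): manager_id=NULL -> NULL

SQL:
SELECT a.name AS item, b.name AS manager
FROM employees a
LEFT JOIN employees b ON a.manager_id = b.id

Result:
item  | manager
------+--------
Chris | NULL   
Ivan  | Chris  
Tina  | Chris  
Grace | NULL   


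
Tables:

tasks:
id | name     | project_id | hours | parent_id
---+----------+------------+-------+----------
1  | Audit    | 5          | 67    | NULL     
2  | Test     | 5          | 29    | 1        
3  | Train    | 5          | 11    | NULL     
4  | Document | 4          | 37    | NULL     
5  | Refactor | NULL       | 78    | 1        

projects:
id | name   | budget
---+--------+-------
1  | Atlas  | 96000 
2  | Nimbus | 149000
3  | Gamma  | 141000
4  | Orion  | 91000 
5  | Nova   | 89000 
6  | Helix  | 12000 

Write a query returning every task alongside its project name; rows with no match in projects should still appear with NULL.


LEFT JOIN keeps every row from tasks (the left table); where project_id has no match in projects, the project columns become NULL. Walk through each task:
  - task 1 (Audit): project_id=5 -> matches Nova
  - task 2 (Test): project_id=5 -> matches Nova
  - task 3 (Train): project_id=5 -> matches Nova
  - task 4 (Document): project_id=4 -> matches Orion
  - task 5 (Refactor): project_id=NULL, no match -> kept with NULL
All 5 rows appear; 1 has NULL project.

SQL:
SELECT a.name, b.name AS project
FROM tasks a
LEFT JOIN projects b ON a.project_id = b.id

Result:
name     | project
---------+--------
Audit    | Nova   
Test     | Nova   
Train    | Nova   
Document | Orion  
Refactor | NULL   


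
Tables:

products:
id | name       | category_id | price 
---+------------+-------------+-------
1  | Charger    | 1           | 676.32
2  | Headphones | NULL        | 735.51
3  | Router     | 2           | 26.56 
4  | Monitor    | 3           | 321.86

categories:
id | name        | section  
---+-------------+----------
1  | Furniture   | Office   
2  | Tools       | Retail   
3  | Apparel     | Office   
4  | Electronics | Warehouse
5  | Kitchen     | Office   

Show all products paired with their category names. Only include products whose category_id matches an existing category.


INNER JOIN keeps only products rows whose category_id matches an id in categories. Walk through each product:
  - product 1 (Charger): category_id=1 -> matches Furniture
  - product 2 (Headphones): category_id=NULL, no match -> dropped
  - product 3 (Router): category_id=2 -> matches Tools
  - product 4 (Monitor): category_id=3 -> matches Apparel
So 1 of 4 rows is dropped.

SQL:
SELECT a.name, b.name AS category
FROM products a
INNER JOIN categories b ON a.category_id = b.id

Result:
name    | category 
--------+----------
Charger | Furniture
Router  | Tools    
Monitor | Apparel  


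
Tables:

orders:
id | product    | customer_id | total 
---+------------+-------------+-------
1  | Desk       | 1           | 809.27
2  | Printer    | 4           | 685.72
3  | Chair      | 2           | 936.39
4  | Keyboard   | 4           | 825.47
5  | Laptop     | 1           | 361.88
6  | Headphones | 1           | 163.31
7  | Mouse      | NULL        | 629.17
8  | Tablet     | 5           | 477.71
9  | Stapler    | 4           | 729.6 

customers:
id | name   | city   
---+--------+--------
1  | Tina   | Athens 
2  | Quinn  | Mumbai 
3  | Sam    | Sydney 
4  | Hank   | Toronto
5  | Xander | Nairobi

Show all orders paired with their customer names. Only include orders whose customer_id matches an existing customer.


INNER JOIN keeps only orders rows whose customer_id matches an id in customers. Walk through each order:
  - order 1 (Desk): customer_id=1 -> matches Tina
  - order 2 (Printer): customer_id=4 -> matches Hank
  - order 3 (Chair): customer_id=2 -> matches Quinn
  - order 4 (Keyboard): customer_id=4 -> matches Hank
  - order 5 (Laptop): customer_id=1 -> matches Tina
  - order 6 (Headphones): customer_id=1 -> matches Tina
  - order 7 (Mouse): customer_id=NULL, no match -> dropped
  - order 8 (Tablet): customer_id=5 -> matches Xander
  - order 9 (Stapler): customer_id=4 -> matches Hank
So 1 of 9 rows is dropped.

SQL:
SELECT a.product, b.name AS customer
FROM orders a
INNER JOIN customers b ON a.customer_id = b.id

Result:
product    | customer
-----------+---------
Desk       | Tina    
Printer    | Hank    
Chair      | Quinn   
Keyboard   | Hank    
Laptop     | Tina    
Headphones | Tina    
Tablet     | Xander  
Stapler    | Hank    


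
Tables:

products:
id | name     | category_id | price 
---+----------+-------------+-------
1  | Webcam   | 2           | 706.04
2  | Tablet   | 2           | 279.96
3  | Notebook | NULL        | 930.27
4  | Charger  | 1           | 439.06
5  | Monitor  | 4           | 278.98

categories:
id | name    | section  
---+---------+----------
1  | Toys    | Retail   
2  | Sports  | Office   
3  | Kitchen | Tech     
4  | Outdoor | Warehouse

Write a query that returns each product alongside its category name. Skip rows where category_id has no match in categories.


INNER JOIN keeps only products rows whose category_id matches an id in categories. Walk through each product:
  - product 1 (Webcam): category_id=2 -> matches Sports
  - product 2 (Tablet): category_id=2 -> matches Sports
  - product 3 (Notebook): category_id=NULL, no match -> dropped
  - product 4 (Charger): category_id=1 -> matches Toys
  - product 5 (Monitor): category_id=4 -> matches Outdoor
So 1 of 5 rows is dropped.

SQL:
SELECT a.name, b.name AS category
FROM products a
INNER JOIN categories b ON a.category_id = b.id

Result:
name    | category
--------+---------
Webcam  | Sports  
Tablet  | Sports  
Charger | Toys    
Monitor | Outdoor 


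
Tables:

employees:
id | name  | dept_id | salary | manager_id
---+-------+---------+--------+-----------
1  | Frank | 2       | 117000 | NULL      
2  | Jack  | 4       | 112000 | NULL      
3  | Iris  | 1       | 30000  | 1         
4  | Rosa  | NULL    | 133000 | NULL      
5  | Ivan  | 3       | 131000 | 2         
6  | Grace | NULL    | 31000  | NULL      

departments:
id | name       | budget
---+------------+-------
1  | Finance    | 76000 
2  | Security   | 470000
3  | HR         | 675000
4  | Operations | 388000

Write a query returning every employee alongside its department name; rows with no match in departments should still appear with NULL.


LEFT JOIN keeps every row from employees (the left table); where dept_id has no match in departments, the department columns become NULL. Walk through each employee:
  - employee 1 (Frank): dept_id=2 -> matches Security
  - employee 2 (Jack): dept_id=4 -> matches Operations
  - employee 3 (Iris): dept_id=1 -> matches Finance
  - employee 4 (Rosa): dept_id=NULL, no match -> kept with NULL
  - employee 5 (Ivan): dept_id=3 -> matches HR
  - employee 6 (Grace): dept_id=NULL, no match -> kept with NULL
All 6 rows appear; 2 have NULL department.

SQL:
SELECT a.name, b.name AS department
FROM employees a
LEFT JOIN departments b ON a.dept_id = b.id

Result:
name  | department
------+-----------
Frank | Security  
Jack  | Operations
Iris  | Finance   
Rosa  | NULL      
Ivan  | HR        
Grace | NULL      


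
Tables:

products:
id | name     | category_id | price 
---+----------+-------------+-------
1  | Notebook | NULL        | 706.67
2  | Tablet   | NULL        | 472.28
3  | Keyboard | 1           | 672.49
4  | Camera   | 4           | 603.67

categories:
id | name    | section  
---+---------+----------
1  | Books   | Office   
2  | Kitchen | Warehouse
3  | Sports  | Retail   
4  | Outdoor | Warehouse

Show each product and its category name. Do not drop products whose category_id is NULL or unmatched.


LEFT JOIN keeps every row from products (the left table); where category_id has no match in categories, the category columns become NULL. Walk through each product:
  - product 1 (Notebook): category_id=NULL, no match -> kept with NULL
  - product 2 (Tablet): category_id=NULL, no match -> kept with NULL
  - product 3 (Keyboard): category_id=1 -> matches Books
  - product 4 (Camera): category_id=4 -> matches Outdoor
All 4 rows appear; 2 have NULL category.

SQL:
SELECT a.name, b.name AS category
FROM products a
LEFT JOIN categories b ON a.category_id = b.id

Result:
name     | category
---------+---------
Notebook | NULL    
Tablet   | NULL    
Keyboard | Books   
Camera   | Outdoor 


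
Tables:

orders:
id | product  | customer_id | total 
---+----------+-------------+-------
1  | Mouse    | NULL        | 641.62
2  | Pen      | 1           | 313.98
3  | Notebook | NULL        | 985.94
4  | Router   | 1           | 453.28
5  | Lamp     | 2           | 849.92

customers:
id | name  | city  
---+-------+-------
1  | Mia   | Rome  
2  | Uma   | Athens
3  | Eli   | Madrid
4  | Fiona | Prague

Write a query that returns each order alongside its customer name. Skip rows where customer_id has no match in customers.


INNER JOIN keeps only orders rows whose customer_id matches an id in customers. Walk through each order:
  - order 1 (Mouse): customer_id=NULL, no match -> dropped
  - order 2 (Pen): customer_id=1 -> matches Mia
  - order 3 (Notebook): customer_id=NULL, no match -> dropped
  - order 4 (Router): customer_id=1 -> matches Mia
  - order 5 (Lamp): customer_id=2 -> matches Uma
So 2 of 5 rows are dropped.

SQL:
SELECT a.product, b.name AS customer
FROM orders a
INNER JOIN customers b ON a.customer_id = b.id

Result:
product | customer
--------+---------
Pen     | Mia     
Router  | Mia     
Lamp    | Uma     


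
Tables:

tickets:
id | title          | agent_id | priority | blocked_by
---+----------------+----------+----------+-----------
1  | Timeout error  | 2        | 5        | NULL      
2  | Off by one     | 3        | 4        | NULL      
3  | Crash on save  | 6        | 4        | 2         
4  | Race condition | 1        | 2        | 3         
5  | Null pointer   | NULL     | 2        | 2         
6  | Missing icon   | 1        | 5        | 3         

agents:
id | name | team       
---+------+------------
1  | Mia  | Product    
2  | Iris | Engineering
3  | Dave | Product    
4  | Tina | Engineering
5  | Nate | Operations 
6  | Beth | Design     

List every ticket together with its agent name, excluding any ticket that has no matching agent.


INNER JOIN keeps only tickets rows whose agent_id matches an id in agents. Walk through each ticket:
  - ticket 1 (Timeout error): agent_id=2 -> matches Iris
  - ticket 2 (Off by one): agent_id=3 -> matches Dave
  - ticket 3 (Crash on save): agent_id=6 -> matches Beth
  - ticket 4 (Race condition): agent_id=1 -> matches Mia
  - ticket 5 (Null pointer): agent_id=NULL, no match -> dropped
  - ticket 6 (Missing icon): agent_id=1 -> matches Mia
So 1 of 6 rows is dropped.

SQL:
SELECT a.title, b.name AS agent
FROM tickets a
INNER JOIN agents b ON a.agent_id = b.id

Result:
title          | agent
---------------+------
Timeout error  | Iris 
Off by one     | Dave 
Crash on save  | Beth 
Race condition | Mia  
Missing icon   | Mia  


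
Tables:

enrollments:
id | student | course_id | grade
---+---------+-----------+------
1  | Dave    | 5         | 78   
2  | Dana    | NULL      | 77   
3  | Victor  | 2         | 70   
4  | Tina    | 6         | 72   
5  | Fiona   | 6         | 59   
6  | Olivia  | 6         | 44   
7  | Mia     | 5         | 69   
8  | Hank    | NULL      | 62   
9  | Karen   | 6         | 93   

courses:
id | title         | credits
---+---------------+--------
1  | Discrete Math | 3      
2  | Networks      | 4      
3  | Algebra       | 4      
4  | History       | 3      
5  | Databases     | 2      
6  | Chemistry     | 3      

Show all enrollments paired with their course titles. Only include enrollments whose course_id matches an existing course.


INNER JOIN keeps only enrollments rows whose course_id matches an id in courses. Walk through each enrollment:
  - enrollment 1 (Dave): course_id=5 -> matches Databases
  - enrollment 2 (Dana): course_id=NULL, no match -> dropped
  - enrollment 3 (Victor): course_id=2 -> matches Networks
  - enrollment 4 (Tina): course_id=6 -> matches Chemistry
  - enrollment 5 (Fiona): course_id=6 -> matches Chemistry
  - enrollment 6 (Olivia): course_id=6 -> matches Chemistry
  - enrollment 7 (Mia): course_id=5 -> matches Databases
  - enrollment 8 (Hank): course_id=NULL, no match -> dropped
  - enrollment 9 (Karen): course_id=6 -> matches Chemistry
So 2 of 9 rows are dropped.

SQL:
SELECT a.student, b.title AS course
FROM enrollments a
INNER JOIN courses b ON a.course_id = b.id

Result:
student | course   
--------+----------
Dave    | Databases
Victor  | Networks 
Tina    | Chemistry
Fiona   | Chemistry
Olivia  | Chemistry
Mia     | Databases
Karen   | Chemistry


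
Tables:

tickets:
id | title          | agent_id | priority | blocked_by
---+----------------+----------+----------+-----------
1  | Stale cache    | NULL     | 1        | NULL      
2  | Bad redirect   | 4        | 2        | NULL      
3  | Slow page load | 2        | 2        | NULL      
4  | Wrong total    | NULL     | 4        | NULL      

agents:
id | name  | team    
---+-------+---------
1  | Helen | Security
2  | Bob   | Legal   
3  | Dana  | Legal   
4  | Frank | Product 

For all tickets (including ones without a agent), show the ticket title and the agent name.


LEFT JOIN keeps every row from tickets (the left table); where agent_id has no match in agents, the agent columns become NULL. Walk through each ticket:
  - ticket 1 (Stale cache): agent_id=NULL, no match -> kept with NULL
  - ticket 2 (Bad redirect): agent_id=4 -> matches Frank
  - ticket 3 (Slow page load): agent_id=2 -> matches Bob
  - ticket 4 (Wrong total): agent_id=NULL, no match -> kept with NULL
All 4 rows appear; 2 have NULL agent.

SQL:
SELECT a.title, b.name AS agent
FROM tickets a
LEFT JOIN agents b ON a.agent_id = b.id

Result:
title          | agent
---------------+------
Stale cache    | NULL 
Bad redirect   | Frank
Slow page load | Bob  
Wrong total    | NULL 


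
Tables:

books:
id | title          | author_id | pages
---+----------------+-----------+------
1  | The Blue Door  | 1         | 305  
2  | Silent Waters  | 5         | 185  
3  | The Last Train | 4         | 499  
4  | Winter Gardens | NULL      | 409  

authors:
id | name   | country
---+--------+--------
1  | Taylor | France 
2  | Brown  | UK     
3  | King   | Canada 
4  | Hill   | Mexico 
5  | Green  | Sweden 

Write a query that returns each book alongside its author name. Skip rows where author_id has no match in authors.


INNER JOIN keeps only books rows whose author_id matches an id in authors. Walk through each book:
  - book 1 (The Blue Door): author_id=1 -> matches Taylor
  - book 2 (Silent Waters): author_id=5 -> matches Green
  - book 3 (The Last Train): author_id=4 -> matches Hill
  - book 4 (Winter Gardens): author_id=NULL, no match -> dropped
So 1 of 4 rows is dropped.

SQL:
SELECT a.title, b.name AS author
FROM books a
INNER JOIN authors b ON a.author_id = b.id

Result:
title          | author
---------------+-------
The Blue Door  | Taylor
Silent Waters  | Green 
The Last Train | Hill  


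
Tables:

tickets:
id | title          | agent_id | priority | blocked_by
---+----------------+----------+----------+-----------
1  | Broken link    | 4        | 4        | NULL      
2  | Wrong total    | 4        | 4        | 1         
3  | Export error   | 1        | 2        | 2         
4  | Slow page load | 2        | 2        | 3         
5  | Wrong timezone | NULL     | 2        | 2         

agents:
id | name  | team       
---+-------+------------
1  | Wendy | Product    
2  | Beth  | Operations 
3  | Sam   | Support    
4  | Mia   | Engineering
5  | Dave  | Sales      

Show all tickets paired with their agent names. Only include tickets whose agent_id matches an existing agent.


INNER JOIN keeps only tickets rows whose agent_id matches an id in agents. Walk through each ticket:
  - ticket 1 (Broken link): agent_id=4 -> matches Mia
  - ticket 2 (Wrong total): agent_id=4 -> matches Mia
  - ticket 3 (Export error): agent_id=1 -> matches Wendy
  - ticket 4 (Slow page load): agent_id=2 -> matches Beth
  - ticket 5 (Wrong timezone): agent_id=NULL, no match -> dropped
So 1 of 5 rows is dropped.

SQL:
SELECT a.title, b.name AS agent
FROM tickets a
INNER JOIN agents b ON a.agent_id = b.id

Result:
title          | agent
---------------+------
Broken link    | Mia  
Wrong total    | Mia  
Export error   | Wendy
Slow page load | Beth 


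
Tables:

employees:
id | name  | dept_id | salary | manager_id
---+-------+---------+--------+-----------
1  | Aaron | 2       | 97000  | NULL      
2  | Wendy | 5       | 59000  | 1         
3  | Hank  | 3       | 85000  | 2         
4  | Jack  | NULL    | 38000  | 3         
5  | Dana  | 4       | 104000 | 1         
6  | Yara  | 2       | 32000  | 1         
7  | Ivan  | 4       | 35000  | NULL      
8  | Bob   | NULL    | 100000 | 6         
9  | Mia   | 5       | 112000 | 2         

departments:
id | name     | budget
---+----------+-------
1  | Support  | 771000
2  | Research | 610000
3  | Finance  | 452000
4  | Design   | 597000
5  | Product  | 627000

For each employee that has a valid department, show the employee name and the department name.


INNER JOIN keeps only employees rows whose dept_id matches an id in departments. Walk through each employee:
  - employee 1 (Aaron): dept_id=2 -> matches Research
  - employee 2 (Wendy): dept_id=5 -> matches Product
  - employee 3 (Hank): dept_id=3 -> matches Finance
  - employee 4 (Jack): dept_id=NULL, no match -> dropped
  - employee 5 (Dana): dept_id=4 -> matches Design
  - employee 6 (Yara): dept_id=2 -> matches Research
  - employee 7 (Ivan): dept_id=4 -> matches Design
  - employee 8 (Bob): dept_id=NULL, no match -> dropped
  - employee 9 (Mia): dept_id=5 -> matches Product
So 2 of 9 rows are dropped.

SQL:
SELECT a.name, b.name AS department
FROM employees a
INNER JOIN departments b ON a.dept_id = b.id

Result:
name  | department
------+-----------
Aaron | Research  
Wendy | Product   
Hank  | Finance   
Dana  | Design    
Yara  | Research  
Ivan  | Design    
Mia   | Product   


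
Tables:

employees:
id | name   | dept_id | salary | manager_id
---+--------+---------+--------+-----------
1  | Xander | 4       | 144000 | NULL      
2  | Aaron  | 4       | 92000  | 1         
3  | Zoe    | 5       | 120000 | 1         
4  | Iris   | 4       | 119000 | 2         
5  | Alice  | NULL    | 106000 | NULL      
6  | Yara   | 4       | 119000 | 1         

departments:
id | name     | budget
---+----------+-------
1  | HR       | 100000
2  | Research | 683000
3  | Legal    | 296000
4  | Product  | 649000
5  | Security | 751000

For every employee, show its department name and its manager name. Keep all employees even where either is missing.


Two LEFT JOINs from the same base table employees: one to departments via dept_id, one to employees itself via manager_id. Both are LEFT so every employee is preserved.
Match against departments:
  - employee 1 (Xander): dept_id=4 -> matches Product
  - employee 2 (Aaron): dept_id=4 -> matches Product
  - employee 3 (Zoe): dept_id=5 -> matches Security
  - employee 4 (Iris): dept_id=4 -> matches Product
  - employee 5 (Alice): dept_id=NULL, no match -> kept with NULL
  - employee 6 (Yara): dept_id=4 -> matches Product
Match against employees (self):
  - employee 1 (Xander): manager_id=NULL -> NULL
  - employee 2 (Aaron): manager_id=1 -> Xander
  - employee 3 (Zoe): manager_id=1 -> Xander
  - employee 4 (Iris): manager_id=2 -> Aaron
  - employee 5 (Alice): manager_id=NULL -> NULL
  - employee 6 (Yara): manager_id=1 -> Xander

SQL:
SELECT a.name, b.name AS department, c.name AS manager
FROM employees a
LEFT JOIN departments b ON a.dept_id = b.id
LEFT JOIN employees c ON a.manager_id = c.id

Result:
name   | department | manager
-------+------------+--------
Xander | Product    | NULL   
Aaron  | Product    | Xander 
Zoe    | Security   | Xander 
Iris   | Product    | Aaron  
Alice  | NULL       | NULL   
Yara   | Product    | Xander 
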